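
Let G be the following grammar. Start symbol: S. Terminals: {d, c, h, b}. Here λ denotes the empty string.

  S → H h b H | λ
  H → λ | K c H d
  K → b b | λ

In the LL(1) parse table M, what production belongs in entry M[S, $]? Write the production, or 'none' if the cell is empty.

FIRST(K) = {λ, b}
FIRST(H) = {λ, b, c}  (via K c H d)
FIRST(S) = {λ, b, c, h}  (via H h b H)
FOLLOW(S) includes $ since S is the start symbol.
FOLLOW(S): S appears on no right-hand side. Thus FOLLOW(S) = {$}.
For S → H h b H: FIRST(H h b H) = {b, c, h}, so it goes in M[S, t] for t ∈ {b, c, h}.
For S → λ: FIRST(λ) = {λ}, so it goes in M[S, t] for t ∈ {}; since λ ∈ FIRST, also for every t ∈ FOLLOW(S) = {$}.

S → λ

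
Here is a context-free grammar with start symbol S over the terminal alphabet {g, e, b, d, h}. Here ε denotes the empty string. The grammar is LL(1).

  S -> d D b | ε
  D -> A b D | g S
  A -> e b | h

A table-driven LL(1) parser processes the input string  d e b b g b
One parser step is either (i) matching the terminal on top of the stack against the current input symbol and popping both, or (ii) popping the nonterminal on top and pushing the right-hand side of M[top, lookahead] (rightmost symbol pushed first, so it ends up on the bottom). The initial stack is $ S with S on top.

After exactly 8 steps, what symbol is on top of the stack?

g

step 1: stack=$ S  input=d e b b g b $  — expand S -> d D b
step 2: stack=$ b D d  input=d e b b g b $  — match d
step 3: stack=$ b D  input=e b b g b $  — expand D -> A b D
step 4: stack=$ b D b A  input=e b b g b $  — expand A -> e b
step 5: stack=$ b D b b e  input=e b b g b $  — match e
step 6: stack=$ b D b b  input=b b g b $  — match b
step 7: stack=$ b D b  input=b g b $  — match b
step 8: stack=$ b D  input=g b $  — expand D -> g S
Stack after step 8: $ b S g (top = g).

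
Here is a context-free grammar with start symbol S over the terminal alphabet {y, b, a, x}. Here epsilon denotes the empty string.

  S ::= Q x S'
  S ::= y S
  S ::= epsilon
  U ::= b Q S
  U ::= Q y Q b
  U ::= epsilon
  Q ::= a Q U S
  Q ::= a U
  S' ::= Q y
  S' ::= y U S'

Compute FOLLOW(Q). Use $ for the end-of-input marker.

FIRST(Q) = {a}
FIRST(S) = {epsilon, a, y}  (via Q x S')
FIRST(U) = {epsilon, a, b}  (via Q y Q b)
FIRST(S') = {a, y}  (via Q y)
FOLLOW(S) includes $ since S is the start symbol.
FOLLOW(S): in S::=y S, the suffix after S is empty (adds nothing new); in U::=b Q S, the suffix after S is empty, so FOLLOW(S) ⊇ FOLLOW(U) = {a, b, x, y}; in Q::=a Q U S, the suffix after S is empty, so FOLLOW(S) ⊇ FOLLOW(Q) = {a, b, x, y}. Thus FOLLOW(S) = {$, a, b, x, y}.
FOLLOW(S'): in S::=Q x S', the suffix after S' is empty, so FOLLOW(S') ⊇ FOLLOW(S) = {$, a, b, x, y}; in S'::=y U S', the suffix after S' is empty (adds nothing new). Thus FOLLOW(S') = {$, a, b, x, y}.
FOLLOW(U): in Q::=a Q U S, U is followed by S with FIRST {epsilon, a, y}; in Q::=a Q U S, the suffix after U is nullable, so FOLLOW(U) ⊇ FOLLOW(Q) = {a, b, x, y}; in Q::=a U, the suffix after U is empty, so FOLLOW(U) ⊇ FOLLOW(Q) = {a, b, x, y}; in S'::=y U S', U is followed by S' with FIRST {a, y}. Thus FOLLOW(U) = {a, b, x, y}.
FOLLOW(Q): in S::=Q x S', Q is followed by x S' with FIRST {x}; in U::=b Q S, Q is followed by S with FIRST {epsilon, a, y}; in U::=b Q S, the suffix after Q is nullable, so FOLLOW(Q) ⊇ FOLLOW(U) = {a, b, x, y}; in U::=Q y Q b (occurrence 1), Q is followed by y Q b with FIRST {y}; in U::=Q y Q b (occurrence 2), Q is followed by b with FIRST {b}; in Q::=a Q U S, Q is followed by U S with FIRST {epsilon, a, b, y}; in Q::=a Q U S, the suffix after Q is nullable (adds nothing new); in S'::=Q y, Q is followed by y with FIRST {y}. Thus FOLLOW(Q) = {a, b, x, y}.

{a, b, x, y}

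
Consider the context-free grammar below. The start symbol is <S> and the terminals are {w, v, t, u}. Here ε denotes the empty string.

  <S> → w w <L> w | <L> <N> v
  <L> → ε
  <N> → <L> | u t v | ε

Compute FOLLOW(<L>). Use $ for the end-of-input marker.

{u, v, w}

FIRST(<L>) = {ε}
FIRST(<N>) = {ε, u}  (via <L>)
FIRST(<S>) = {u, v, w}  (via <L> <N> v)
FOLLOW(<S>) includes $ since <S> is the start symbol.
FOLLOW(<S>): <S> appears on no right-hand side. Thus FOLLOW(<S>) = {$}.
FOLLOW(<N>): in <S>→<L> <N> v, <N> is followed by v with FIRST {v}. Thus FOLLOW(<N>) = {v}.
FOLLOW(<L>): in <S>→w w <L> w, <L> is followed by w with FIRST {w}; in <S>→<L> <N> v, <L> is followed by <N> v with FIRST {u, v}; in <N>→<L>, the suffix after <L> is empty, so FOLLOW(<L>) ⊇ FOLLOW(<N>) = {v}. Thus FOLLOW(<L>) = {u, v, w}.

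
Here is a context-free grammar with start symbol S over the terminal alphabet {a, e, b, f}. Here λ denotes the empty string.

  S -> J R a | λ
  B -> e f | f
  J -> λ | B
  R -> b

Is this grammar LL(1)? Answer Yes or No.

Yes

FIRST(S) = {λ, b, e, f}
FIRST(B) = {e, f}
FIRST(J) = {λ, e, f}
FIRST(R) = {b}
FOLLOW(S) = {$}
FOLLOW(B) = {b}
FOLLOW(J) = {b}
FOLLOW(R) = {a}
Each cell of M receives at most one production.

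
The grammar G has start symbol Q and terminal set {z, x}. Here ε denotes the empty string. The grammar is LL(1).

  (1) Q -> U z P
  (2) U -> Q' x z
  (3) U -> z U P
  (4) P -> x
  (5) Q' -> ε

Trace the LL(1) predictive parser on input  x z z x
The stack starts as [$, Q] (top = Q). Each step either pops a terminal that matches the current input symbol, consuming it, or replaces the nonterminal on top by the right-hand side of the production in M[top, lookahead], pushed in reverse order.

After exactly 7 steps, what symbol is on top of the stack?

step 1: stack=$ Q  input=x z z x $  — expand Q -> U z P
step 2: stack=$ P z U  input=x z z x $  — expand U -> Q' x z
step 3: stack=$ P z z x Q'  input=x z z x $  — expand Q' -> ε
step 4: stack=$ P z z x  input=x z z x $  — match x
step 5: stack=$ P z z  input=z z x $  — match z
step 6: stack=$ P z  input=z x $  — match z
step 7: stack=$ P  input=x $  — expand P -> x
Stack after step 7: $ x (top = x).

x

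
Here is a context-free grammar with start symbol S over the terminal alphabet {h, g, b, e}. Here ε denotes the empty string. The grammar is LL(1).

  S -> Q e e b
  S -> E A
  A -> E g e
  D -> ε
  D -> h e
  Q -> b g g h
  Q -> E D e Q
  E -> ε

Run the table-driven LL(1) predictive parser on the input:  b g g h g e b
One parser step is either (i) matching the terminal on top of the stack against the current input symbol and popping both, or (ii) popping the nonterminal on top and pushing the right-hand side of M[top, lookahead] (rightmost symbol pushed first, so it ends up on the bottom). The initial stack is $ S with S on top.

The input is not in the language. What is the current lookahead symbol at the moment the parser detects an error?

step 1: stack=$ S  input=b g g h g e b $  — expand S -> Q e e b
step 2: stack=$ b e e Q  input=b g g h g e b $  — expand Q -> b g g h
step 3: stack=$ b e e h g g b  input=b g g h g e b $  — match b
step 4: stack=$ b e e h g g  input=g g h g e b $  — match g
step 5: stack=$ b e e h g  input=g h g e b $  — match g
step 6: stack=$ b e e h  input=h g e b $  — match h
step 7: stack=$ b e e  input=g e b $  — error: top is terminal e but lookahead is g

g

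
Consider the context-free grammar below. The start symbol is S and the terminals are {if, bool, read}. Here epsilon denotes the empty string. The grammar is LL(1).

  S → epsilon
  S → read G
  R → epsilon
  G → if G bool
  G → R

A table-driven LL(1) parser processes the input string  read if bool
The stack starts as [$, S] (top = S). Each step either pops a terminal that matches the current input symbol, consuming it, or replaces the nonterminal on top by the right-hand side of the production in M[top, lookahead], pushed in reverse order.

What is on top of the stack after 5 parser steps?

     Stack        Input           Action
  1  $ S          read if bool $  expand S → read G
  2  $ G read     read if bool $  match read
  3  $ G          if bool $       expand G → if G bool
  4  $ bool G if  if bool $       match if
  5  $ bool G     bool $          expand G → R
Stack after step 5: $ bool R (top = R).

R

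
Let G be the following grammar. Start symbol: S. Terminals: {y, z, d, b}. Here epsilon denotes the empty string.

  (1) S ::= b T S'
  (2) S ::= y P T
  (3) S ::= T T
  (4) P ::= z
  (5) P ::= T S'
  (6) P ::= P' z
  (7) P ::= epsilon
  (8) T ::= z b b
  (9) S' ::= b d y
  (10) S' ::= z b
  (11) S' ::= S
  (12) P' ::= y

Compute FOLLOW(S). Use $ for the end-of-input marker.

{$, z}

FIRST(T) = {z}
FIRST(P') = {y}
FIRST(S) = {b, y, z}  (via T T)
FIRST(P) = {epsilon, y, z}  (via T S', P' z)
FIRST(S') = {b, y, z}  (via S)
FOLLOW(S) includes $ since S is the start symbol.
FOLLOW(P): in S::=y P T, P is followed by T with FIRST {z}. Thus FOLLOW(P) = {z}.
FOLLOW(P'): in P::=P' z, P' is followed by z with FIRST {z}. Thus FOLLOW(P') = {z}.
FOLLOW(S): in S'::=S, the suffix after S is empty, so FOLLOW(S) ⊇ FOLLOW(S') = {$, z}. Thus FOLLOW(S) = {$, z}.
FOLLOW(T): in S::=b T S', T is followed by S' with FIRST {b, y, z}; in S::=y P T, the suffix after T is empty, so FOLLOW(T) ⊇ FOLLOW(S) = {$, z}; in S::=T T (occurrence 1), T is followed by T with FIRST {z}; in S::=T T (occurrence 2), the suffix after T is empty, so FOLLOW(T) ⊇ FOLLOW(S) = {$, z}; in P::=T S', T is followed by S' with FIRST {b, y, z}. Thus FOLLOW(T) = {$, b, y, z}.
FOLLOW(S'): in S::=b T S', the suffix after S' is empty, so FOLLOW(S') ⊇ FOLLOW(S) = {$, z}; in P::=T S', the suffix after S' is empty, so FOLLOW(S') ⊇ FOLLOW(P) = {z}. Thus FOLLOW(S') = {$, z}.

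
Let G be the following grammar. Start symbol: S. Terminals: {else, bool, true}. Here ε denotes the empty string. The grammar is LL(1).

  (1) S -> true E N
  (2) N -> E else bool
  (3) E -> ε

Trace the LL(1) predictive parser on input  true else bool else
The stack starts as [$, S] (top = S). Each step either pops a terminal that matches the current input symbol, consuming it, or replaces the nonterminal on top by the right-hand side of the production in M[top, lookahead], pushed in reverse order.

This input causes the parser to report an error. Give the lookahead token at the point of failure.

else

step 1: stack=$ S  input=true else bool else $  — expand S -> true E N
step 2: stack=$ N E true  input=true else bool else $  — match true
step 3: stack=$ N E  input=else bool else $  — expand E -> ε
step 4: stack=$ N  input=else bool else $  — expand N -> E else bool
step 5: stack=$ bool else E  input=else bool else $  — expand E -> ε
step 6: stack=$ bool else  input=else bool else $  — match else
step 7: stack=$ bool  input=bool else $  — match bool
step 8: stack=$  input=else $  — error: stack empty but input remains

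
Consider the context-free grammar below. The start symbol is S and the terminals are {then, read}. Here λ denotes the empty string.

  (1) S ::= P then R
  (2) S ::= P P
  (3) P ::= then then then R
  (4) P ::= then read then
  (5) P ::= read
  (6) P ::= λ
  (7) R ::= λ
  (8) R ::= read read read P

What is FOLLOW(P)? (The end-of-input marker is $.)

{$, read, then}

FIRST(P) = {λ, read, then}
FIRST(R) = {λ, read}
FIRST(S) = {λ, read, then}  (via P then R, P P)
FOLLOW(S) includes $ since S is the start symbol.
FOLLOW(S): S appears on no right-hand side. Thus FOLLOW(S) = {$}.
FOLLOW(P): in S::=P then R, P is followed by then R with FIRST {then}; in S::=P P (occurrence 1), P is followed by P with FIRST {λ, read, then}; in S::=P P (occurrence 1), the suffix after P is nullable, so FOLLOW(P) ⊇ FOLLOW(S) = {$}; in S::=P P (occurrence 2), the suffix after P is empty, so FOLLOW(P) ⊇ FOLLOW(S) = {$}; in R::=read read read P, the suffix after P is empty, so FOLLOW(P) ⊇ FOLLOW(R) = {$, read, then}. Thus FOLLOW(P) = {$, read, then}.
FOLLOW(R): in S::=P then R, the suffix after R is empty, so FOLLOW(R) ⊇ FOLLOW(S) = {$}; in P::=then then then R, the suffix after R is empty, so FOLLOW(R) ⊇ FOLLOW(P) = {$, read, then}. Thus FOLLOW(R) = {$, read, then}.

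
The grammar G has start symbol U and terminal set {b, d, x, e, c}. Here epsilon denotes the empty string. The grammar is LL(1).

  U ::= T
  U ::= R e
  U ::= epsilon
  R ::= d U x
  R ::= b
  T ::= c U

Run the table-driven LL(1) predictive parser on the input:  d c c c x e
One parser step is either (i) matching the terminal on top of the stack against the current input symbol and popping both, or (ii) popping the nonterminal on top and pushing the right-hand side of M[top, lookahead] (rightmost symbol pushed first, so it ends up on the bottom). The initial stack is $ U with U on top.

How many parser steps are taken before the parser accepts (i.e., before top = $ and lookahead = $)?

step 1: stack=$ U  input=d c c c x e $  — expand U ::= R e
step 2: stack=$ e R  input=d c c c x e $  — expand R ::= d U x
step 3: stack=$ e x U d  input=d c c c x e $  — match d
step 4: stack=$ e x U  input=c c c x e $  — expand U ::= T
step 5: stack=$ e x T  input=c c c x e $  — expand T ::= c U
step 6: stack=$ e x U c  input=c c c x e $  — match c
step 7: stack=$ e x U  input=c c x e $  — expand U ::= T
step 8: stack=$ e x T  input=c c x e $  — expand T ::= c U
step 9: stack=$ e x U c  input=c c x e $  — match c
step 10: stack=$ e x U  input=c x e $  — expand U ::= T
step 11: stack=$ e x T  input=c x e $  — expand T ::= c U
step 12: stack=$ e x U c  input=c x e $  — match c
step 13: stack=$ e x U  input=x e $  — expand U ::= epsilon
step 14: stack=$ e x  input=x e $  — match x
step 15: stack=$ e  input=e $  — match e
Accept reached after 15 steps.

15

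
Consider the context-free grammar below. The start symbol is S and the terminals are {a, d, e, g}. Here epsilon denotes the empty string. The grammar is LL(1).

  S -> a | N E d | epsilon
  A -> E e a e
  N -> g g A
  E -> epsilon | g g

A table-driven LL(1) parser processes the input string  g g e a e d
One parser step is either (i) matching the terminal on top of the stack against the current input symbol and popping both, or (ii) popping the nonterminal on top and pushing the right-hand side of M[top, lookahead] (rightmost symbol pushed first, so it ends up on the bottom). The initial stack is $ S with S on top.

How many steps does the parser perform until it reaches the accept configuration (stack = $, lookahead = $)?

      Stack          Input          Action
   1  $ S            g g e a e d $  expand S -> N E d
   2  $ d E N        g g e a e d $  expand N -> g g A
   3  $ d E A g g    g g e a e d $  match g
   4  $ d E A g      g e a e d $    match g
   5  $ d E A        e a e d $      expand A -> E e a e
   6  $ d E e a e E  e a e d $      expand E -> epsilon
   7  $ d E e a e    e a e d $      match e
   8  $ d E e a      a e d $        match a
   9  $ d E e        e d $          match e
  10  $ d E          d $            expand E -> epsilon
  11  $ d            d $            match d
Accept reached after 11 steps.

11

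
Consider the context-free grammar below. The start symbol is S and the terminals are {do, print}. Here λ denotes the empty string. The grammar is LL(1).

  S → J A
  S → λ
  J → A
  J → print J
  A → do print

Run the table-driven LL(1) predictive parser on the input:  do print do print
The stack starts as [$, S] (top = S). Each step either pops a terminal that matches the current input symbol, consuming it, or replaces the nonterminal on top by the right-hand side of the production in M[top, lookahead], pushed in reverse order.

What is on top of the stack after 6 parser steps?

do

step 1: stack=$ S  input=do print do print $  — expand S → J A
step 2: stack=$ A J  input=do print do print $  — expand J → A
step 3: stack=$ A A  input=do print do print $  — expand A → do print
step 4: stack=$ A print do  input=do print do print $  — match do
step 5: stack=$ A print  input=print do print $  — match print
step 6: stack=$ A  input=do print $  — expand A → do print
Stack after step 6: $ print do (top = do).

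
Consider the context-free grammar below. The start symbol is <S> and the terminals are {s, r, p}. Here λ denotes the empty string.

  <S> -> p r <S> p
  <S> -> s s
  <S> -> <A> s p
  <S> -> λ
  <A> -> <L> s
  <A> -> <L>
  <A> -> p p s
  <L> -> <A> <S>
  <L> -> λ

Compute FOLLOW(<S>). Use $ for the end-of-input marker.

{$, p, s}

FIRST(<S>): from <S>->p r <S> p we get {p}; from <S>->s s we get {s}; from <S>-><A> s p we get {p, s}; from <S>->λ we get {λ}. So FIRST(<S>) = {λ, p, s}.
FIRST(<A>): from <A>-><L> s we get {p, s}; from <A>-><L> we get {λ, p, s}; from <A>->p p s we get {p}. So FIRST(<A>) = {λ, p, s}.
FIRST(<L>): from <L>-><A> <S> we get {λ, p, s}; from <L>->λ we get {λ}. So FIRST(<L>) = {λ, p, s}.
FOLLOW(<S>) includes $ since <S> is the start symbol.
FOLLOW(<S>): in <S>->p r <S> p, <S> is followed by p with FIRST {p}; in <L>-><A> <S>, the suffix after <S> is empty, so FOLLOW(<S>) ⊇ FOLLOW(<L>) = {p, s}. Thus FOLLOW(<S>) = {$, p, s}.
FOLLOW(<A>): in <S>-><A> s p, <A> is followed by s p with FIRST {s}; in <L>-><A> <S>, <A> is followed by <S> with FIRST {λ, p, s}; in <L>-><A> <S>, the suffix after <A> is nullable, so FOLLOW(<A>) ⊇ FOLLOW(<L>) = {p, s}. Thus FOLLOW(<A>) = {p, s}.
FOLLOW(<L>): in <A>-><L> s, <L> is followed by s with FIRST {s}; in <A>-><L>, the suffix after <L> is empty, so FOLLOW(<L>) ⊇ FOLLOW(<A>) = {p, s}. Thus FOLLOW(<L>) = {p, s}.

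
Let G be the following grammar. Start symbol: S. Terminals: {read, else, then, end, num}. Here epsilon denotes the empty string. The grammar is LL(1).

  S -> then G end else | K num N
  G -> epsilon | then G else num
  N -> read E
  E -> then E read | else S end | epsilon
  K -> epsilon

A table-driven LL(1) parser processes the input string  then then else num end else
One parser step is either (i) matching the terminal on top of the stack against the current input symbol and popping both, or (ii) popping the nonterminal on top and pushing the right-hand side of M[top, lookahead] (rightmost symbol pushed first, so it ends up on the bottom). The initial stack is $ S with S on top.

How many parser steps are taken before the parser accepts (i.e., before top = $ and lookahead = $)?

9

     Stack                       Input                          Action
  1  $ S                         then then else num end else $  expand S -> then G end else
  2  $ else end G then           then then else num end else $  match then
  3  $ else end G                then else num end else $       expand G -> then G else num
  4  $ else end num else G then  then else num end else $       match then
  5  $ else end num else G       else num end else $            expand G -> epsilon
  6  $ else end num else         else num end else $            match else
  7  $ else end num              num end else $                 match num
  8  $ else end                  end else $                     match end
  9  $ else                      else $                         match else
Accept reached after 9 steps.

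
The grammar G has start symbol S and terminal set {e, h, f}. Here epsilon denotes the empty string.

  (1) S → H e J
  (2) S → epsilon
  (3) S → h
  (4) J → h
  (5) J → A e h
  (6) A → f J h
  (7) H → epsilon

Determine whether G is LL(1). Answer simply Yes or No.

FIRST(S) = {epsilon, e, h}
FIRST(J) = {f, h}
FIRST(A) = {f}
FIRST(H) = {epsilon}
FOLLOW(S) = {$}
FOLLOW(J) = {$, h}
FOLLOW(A) = {e}
FOLLOW(H) = {e}
Each cell of M receives at most one production.

Yes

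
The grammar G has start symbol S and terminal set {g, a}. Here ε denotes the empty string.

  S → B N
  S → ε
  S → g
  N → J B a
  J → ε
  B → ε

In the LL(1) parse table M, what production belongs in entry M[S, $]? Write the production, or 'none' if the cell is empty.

S → ε

FIRST(J) = {ε}
FIRST(B) = {ε}
FIRST(N) = {a}  (via J B a)
FIRST(S) = {ε, a, g}  (via B N)
FOLLOW(S) includes $ since S is the start symbol.
FOLLOW(S): S appears on no right-hand side. Thus FOLLOW(S) = {$}.
For S → B N: FIRST(B N) = {a}, so it goes in M[S, t] for t ∈ {a}.
For S → ε: FIRST(ε) = {ε}, so it goes in M[S, t] for t ∈ {}; since ε ∈ FIRST, also for every t ∈ FOLLOW(S) = {$}.
For S → g: FIRST(g) = {g}, so it goes in M[S, t] for t ∈ {g}.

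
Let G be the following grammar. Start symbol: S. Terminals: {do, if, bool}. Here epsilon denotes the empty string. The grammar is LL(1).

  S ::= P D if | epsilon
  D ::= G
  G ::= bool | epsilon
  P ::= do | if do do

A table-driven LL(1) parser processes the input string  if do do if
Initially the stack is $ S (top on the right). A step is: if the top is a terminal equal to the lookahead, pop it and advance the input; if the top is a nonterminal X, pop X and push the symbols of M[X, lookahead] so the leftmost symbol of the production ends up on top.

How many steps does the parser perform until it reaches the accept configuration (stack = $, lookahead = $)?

step 1: stack=$ S  input=if do do if $  — expand S ::= P D if
step 2: stack=$ if D P  input=if do do if $  — expand P ::= if do do
step 3: stack=$ if D do do if  input=if do do if $  — match if
step 4: stack=$ if D do do  input=do do if $  — match do
step 5: stack=$ if D do  input=do if $  — match do
step 6: stack=$ if D  input=if $  — expand D ::= G
step 7: stack=$ if G  input=if $  — expand G ::= epsilon
step 8: stack=$ if  input=if $  — match if
Accept reached after 8 steps.

8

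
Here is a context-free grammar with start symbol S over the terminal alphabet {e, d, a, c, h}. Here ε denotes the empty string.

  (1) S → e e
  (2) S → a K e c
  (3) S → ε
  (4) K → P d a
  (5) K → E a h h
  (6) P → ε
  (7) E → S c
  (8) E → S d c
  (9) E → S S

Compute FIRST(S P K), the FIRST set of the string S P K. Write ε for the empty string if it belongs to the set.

FIRST(S): from S→e e we get {e}; from S→a K e c we get {a}; from S→ε we get {ε}. So FIRST(S) = {ε, a, e}.
FIRST(P): from P→ε we get {ε}. So FIRST(P) = {ε}.
FIRST(E): from E→S c we get {a, c, e}; from E→S d c we get {a, d, e}; from E→S S we get {ε, a, e}. So FIRST(E) = {ε, a, c, d, e}.
FIRST(K): from K→P d a we get {d}; from K→E a h h we get {a, c, d, e}. So FIRST(K) = {a, c, d, e}.
FIRST(S P K): take FIRST of each symbol in turn, carrying on past any symbol whose FIRST contains ε; result {a, c, d, e}.

{a, c, d, e}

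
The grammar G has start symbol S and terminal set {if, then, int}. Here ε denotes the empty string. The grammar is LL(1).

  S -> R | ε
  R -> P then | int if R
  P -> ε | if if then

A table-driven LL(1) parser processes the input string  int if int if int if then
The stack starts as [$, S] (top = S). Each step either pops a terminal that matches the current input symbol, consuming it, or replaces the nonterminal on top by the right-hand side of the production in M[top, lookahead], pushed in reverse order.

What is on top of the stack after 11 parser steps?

      Stack       Input                        Action
   1  $ S         int if int if int if then $  expand S -> R
   2  $ R         int if int if int if then $  expand R -> int if R
   3  $ R if int  int if int if int if then $  match int
   4  $ R if      if int if int if then $      match if
   5  $ R         int if int if then $         expand R -> int if R
   6  $ R if int  int if int if then $         match int
   7  $ R if      if int if then $             match if
   8  $ R         int if then $                expand R -> int if R
   9  $ R if int  int if then $                match int
  10  $ R if      if then $                    match if
  11  $ R         then $                       expand R -> P then
Stack after step 11: $ then P (top = P).

P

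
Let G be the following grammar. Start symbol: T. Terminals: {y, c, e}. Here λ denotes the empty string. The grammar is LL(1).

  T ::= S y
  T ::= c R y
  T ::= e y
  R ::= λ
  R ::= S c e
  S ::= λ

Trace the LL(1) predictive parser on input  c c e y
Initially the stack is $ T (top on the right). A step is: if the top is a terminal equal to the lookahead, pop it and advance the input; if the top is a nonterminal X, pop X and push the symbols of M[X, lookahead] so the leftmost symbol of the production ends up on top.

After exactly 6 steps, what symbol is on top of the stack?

     Stack      Input      Action
  1  $ T        c c e y $  expand T ::= c R y
  2  $ y R c    c c e y $  match c
  3  $ y R      c e y $    expand R ::= S c e
  4  $ y e c S  c e y $    expand S ::= λ
  5  $ y e c    c e y $    match c
  6  $ y e      e y $      match e
Stack after step 6: $ y (top = y).

y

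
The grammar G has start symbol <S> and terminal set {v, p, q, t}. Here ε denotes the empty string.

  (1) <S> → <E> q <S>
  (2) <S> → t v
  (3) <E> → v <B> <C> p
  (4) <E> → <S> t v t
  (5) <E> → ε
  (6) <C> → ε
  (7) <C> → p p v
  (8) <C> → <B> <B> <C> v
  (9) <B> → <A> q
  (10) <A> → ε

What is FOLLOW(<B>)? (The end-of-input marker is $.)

FIRST(<A>): from <A>→ε we get {ε}. So FIRST(<A>) = {ε}.
FIRST(<B>): from <B>→<A> q we get {q}. So FIRST(<B>) = {q}.
FIRST(<C>): from <C>→ε we get {ε}; from <C>→p p v we get {p}; from <C>→<B> <B> <C> v we get {q}. So FIRST(<C>) = {ε, p, q}.
FIRST(<S>): from <S>→<E> q <S> we get {q, t, v}; from <S>→t v we get {t}. So FIRST(<S>) = {q, t, v}.
FIRST(<E>): from <E>→v <B> <C> p we get {v}; from <E>→<S> t v t we get {q, t, v}; from <E>→ε we get {ε}. So FIRST(<E>) = {ε, q, t, v}.
FOLLOW(<S>) includes $ since <S> is the start symbol.
FOLLOW(<S>): in <S>→<E> q <S>, the suffix after <S> is empty (adds nothing new); in <E>→<S> t v t, <S> is followed by t v t with FIRST {t}. Thus FOLLOW(<S>) = {$, t}.
FOLLOW(<E>): in <S>→<E> q <S>, <E> is followed by q <S> with FIRST {q}. Thus FOLLOW(<E>) = {q}.
FOLLOW(<C>): in <E>→v <B> <C> p, <C> is followed by p with FIRST {p}; in <C>→<B> <B> <C> v, <C> is followed by v with FIRST {v}. Thus FOLLOW(<C>) = {p, v}.
FOLLOW(<B>): in <E>→v <B> <C> p, <B> is followed by <C> p with FIRST {p, q}; in <C>→<B> <B> <C> v (occurrence 1), <B> is followed by <B> <C> v with FIRST {q}; in <C>→<B> <B> <C> v (occurrence 2), <B> is followed by <C> v with FIRST {p, q, v}. Thus FOLLOW(<B>) = {p, q, v}.
FOLLOW(<A>): in <B>→<A> q, <A> is followed by q with FIRST {q}. Thus FOLLOW(<A>) = {q}.

{p, q, v}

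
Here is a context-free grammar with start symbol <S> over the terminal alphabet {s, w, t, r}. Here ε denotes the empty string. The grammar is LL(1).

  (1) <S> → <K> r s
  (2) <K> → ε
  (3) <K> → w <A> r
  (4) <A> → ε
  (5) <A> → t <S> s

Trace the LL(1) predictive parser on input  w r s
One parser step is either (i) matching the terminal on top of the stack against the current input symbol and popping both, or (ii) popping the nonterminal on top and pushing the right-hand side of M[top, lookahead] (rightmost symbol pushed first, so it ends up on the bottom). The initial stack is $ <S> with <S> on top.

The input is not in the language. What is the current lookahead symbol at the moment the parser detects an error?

step 1: stack=$ <S>  input=w r s $  — expand <S> → <K> r s
step 2: stack=$ s r <K>  input=w r s $  — expand <K> → w <A> r
step 3: stack=$ s r r <A> w  input=w r s $  — match w
step 4: stack=$ s r r <A>  input=r s $  — expand <A> → ε
step 5: stack=$ s r r  input=r s $  — match r
step 6: stack=$ s r  input=s $  — error: top is terminal r but lookahead is s

s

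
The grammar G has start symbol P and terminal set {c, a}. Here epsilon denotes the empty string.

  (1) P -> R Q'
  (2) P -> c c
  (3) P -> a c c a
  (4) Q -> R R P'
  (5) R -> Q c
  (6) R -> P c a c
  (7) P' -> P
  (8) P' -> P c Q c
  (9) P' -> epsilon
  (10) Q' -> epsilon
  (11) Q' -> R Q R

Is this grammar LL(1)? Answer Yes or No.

No

FIRST(P) = {a, c}
FIRST(Q) = {a, c}
FIRST(R) = {a, c}
FIRST(P') = {epsilon, a, c}
FIRST(Q') = {epsilon, a, c}
FOLLOW(P) = {$, a, c}
FOLLOW(Q) = {a, c}
FOLLOW(R) = {$, a, c}
FOLLOW(P') = {a, c}
FOLLOW(Q') = {$, a, c}
Cell M[P, a] receives both P -> R Q' and P -> a c c a — the grammar is not LL(1).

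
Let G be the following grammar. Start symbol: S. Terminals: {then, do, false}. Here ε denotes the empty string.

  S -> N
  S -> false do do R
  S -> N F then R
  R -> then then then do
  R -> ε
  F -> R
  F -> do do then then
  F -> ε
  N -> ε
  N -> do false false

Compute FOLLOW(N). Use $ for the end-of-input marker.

{$, do, then}

FIRST(R) = {ε, then}
FIRST(N) = {ε, do}
FIRST(F) = {ε, do, then}  (via R)
FIRST(S) = {ε, do, false, then}  (via N, N F then R)
FOLLOW(S) includes $ since S is the start symbol.
FOLLOW(S): S appears on no right-hand side. Thus FOLLOW(S) = {$}.
FOLLOW(F): in S->N F then R, F is followed by then R with FIRST {then}. Thus FOLLOW(F) = {then}.
FOLLOW(R): in S->false do do R, the suffix after R is empty, so FOLLOW(R) ⊇ FOLLOW(S) = {$}; in S->N F then R, the suffix after R is empty, so FOLLOW(R) ⊇ FOLLOW(S) = {$}; in F->R, the suffix after R is empty, so FOLLOW(R) ⊇ FOLLOW(F) = {then}. Thus FOLLOW(R) = {$, then}.
FOLLOW(N): in S->N, the suffix after N is empty, so FOLLOW(N) ⊇ FOLLOW(S) = {$}; in S->N F then R, N is followed by F then R with FIRST {do, then}. Thus FOLLOW(N) = {$, do, then}.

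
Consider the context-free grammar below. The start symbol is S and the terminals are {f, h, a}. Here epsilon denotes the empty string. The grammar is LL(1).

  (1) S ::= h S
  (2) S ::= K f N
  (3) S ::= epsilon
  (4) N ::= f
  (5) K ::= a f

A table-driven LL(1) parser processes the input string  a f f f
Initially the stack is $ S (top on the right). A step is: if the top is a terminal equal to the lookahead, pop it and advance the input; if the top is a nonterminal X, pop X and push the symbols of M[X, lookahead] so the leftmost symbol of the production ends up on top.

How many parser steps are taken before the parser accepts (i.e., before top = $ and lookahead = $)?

     Stack      Input      Action
  1  $ S        a f f f $  expand S ::= K f N
  2  $ N f K    a f f f $  expand K ::= a f
  3  $ N f f a  a f f f $  match a
  4  $ N f f    f f f $    match f
  5  $ N f      f f $      match f
  6  $ N        f $        expand N ::= f
  7  $ f        f $        match f
Accept reached after 7 steps.

7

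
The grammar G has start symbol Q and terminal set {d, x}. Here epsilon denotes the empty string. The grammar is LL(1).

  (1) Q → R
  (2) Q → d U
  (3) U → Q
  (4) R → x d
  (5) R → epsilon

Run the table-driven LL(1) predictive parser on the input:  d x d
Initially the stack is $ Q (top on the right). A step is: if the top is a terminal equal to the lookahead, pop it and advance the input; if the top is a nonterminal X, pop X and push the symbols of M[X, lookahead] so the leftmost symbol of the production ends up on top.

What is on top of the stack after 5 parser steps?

step 1: stack=$ Q  input=d x d $  — expand Q → d U
step 2: stack=$ U d  input=d x d $  — match d
step 3: stack=$ U  input=x d $  — expand U → Q
step 4: stack=$ Q  input=x d $  — expand Q → R
step 5: stack=$ R  input=x d $  — expand R → x d
Stack after step 5: $ d x (top = x).

x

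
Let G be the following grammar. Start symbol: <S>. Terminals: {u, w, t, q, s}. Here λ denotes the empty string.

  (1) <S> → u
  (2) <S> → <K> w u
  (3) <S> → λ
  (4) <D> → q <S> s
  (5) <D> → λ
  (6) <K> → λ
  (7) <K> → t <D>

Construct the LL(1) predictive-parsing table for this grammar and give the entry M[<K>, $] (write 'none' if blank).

none

FIRST(<D>): from <D>→q <S> s we get {q}; from <D>→λ we get {λ}. So FIRST(<D>) = {λ, q}.
FIRST(<K>): from <K>→λ we get {λ}; from <K>→t <D> we get {t}. So FIRST(<K>) = {λ, t}.
FIRST(<S>): from <S>→u we get {u}; from <S>→<K> w u we get {t, w}; from <S>→λ we get {λ}. So FIRST(<S>) = {λ, t, u, w}.
FOLLOW(<S>) includes $ since <S> is the start symbol.
FOLLOW(<K>): in <S>→<K> w u, <K> is followed by w u with FIRST {w}. Thus FOLLOW(<K>) = {w}.
For <K> → λ: FIRST(λ) = {λ}, so it goes in M[<K>, t] for t ∈ {}; since λ ∈ FIRST, also for every t ∈ FOLLOW(<K>) = {w}.
For <K> → t <D>: FIRST(t <D>) = {t}, so it goes in M[<K>, t] for t ∈ {t}.
None of these place a production in M[<K>, $].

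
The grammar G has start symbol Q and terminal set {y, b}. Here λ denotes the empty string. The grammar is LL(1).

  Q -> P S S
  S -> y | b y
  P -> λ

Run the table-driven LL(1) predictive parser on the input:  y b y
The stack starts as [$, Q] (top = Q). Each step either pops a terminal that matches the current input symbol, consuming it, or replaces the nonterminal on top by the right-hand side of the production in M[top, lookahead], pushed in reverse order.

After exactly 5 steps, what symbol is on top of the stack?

step 1: stack=$ Q  input=y b y $  — expand Q -> P S S
step 2: stack=$ S S P  input=y b y $  — expand P -> λ
step 3: stack=$ S S  input=y b y $  — expand S -> y
step 4: stack=$ S y  input=y b y $  — match y
step 5: stack=$ S  input=b y $  — expand S -> b y
Stack after step 5: $ y b (top = b).

b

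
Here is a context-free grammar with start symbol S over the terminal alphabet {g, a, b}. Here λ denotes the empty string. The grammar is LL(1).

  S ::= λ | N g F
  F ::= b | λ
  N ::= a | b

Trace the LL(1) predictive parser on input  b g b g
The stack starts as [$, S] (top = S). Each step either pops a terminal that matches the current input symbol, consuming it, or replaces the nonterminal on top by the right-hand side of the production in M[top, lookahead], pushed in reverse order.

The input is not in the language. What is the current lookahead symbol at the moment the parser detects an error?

g

     Stack    Input      Action
  1  $ S      b g b g $  expand S ::= N g F
  2  $ F g N  b g b g $  expand N ::= b
  3  $ F g b  b g b g $  match b
  4  $ F g    g b g $    match g
  5  $ F      b g $      expand F ::= b
  6  $ b      b g $      match b
  7  $        g $        error: stack empty but input remains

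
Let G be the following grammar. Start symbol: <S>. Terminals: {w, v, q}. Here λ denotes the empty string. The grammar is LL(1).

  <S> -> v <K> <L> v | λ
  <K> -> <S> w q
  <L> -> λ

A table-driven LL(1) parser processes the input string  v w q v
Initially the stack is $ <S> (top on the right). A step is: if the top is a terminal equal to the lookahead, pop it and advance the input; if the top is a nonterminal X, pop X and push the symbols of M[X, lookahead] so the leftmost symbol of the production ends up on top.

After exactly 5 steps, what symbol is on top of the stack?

step 1: stack=$ <S>  input=v w q v $  — expand <S> -> v <K> <L> v
step 2: stack=$ v <L> <K> v  input=v w q v $  — match v
step 3: stack=$ v <L> <K>  input=w q v $  — expand <K> -> <S> w q
step 4: stack=$ v <L> q w <S>  input=w q v $  — expand <S> -> λ
step 5: stack=$ v <L> q w  input=w q v $  — match w
Stack after step 5: $ v <L> q (top = q).

q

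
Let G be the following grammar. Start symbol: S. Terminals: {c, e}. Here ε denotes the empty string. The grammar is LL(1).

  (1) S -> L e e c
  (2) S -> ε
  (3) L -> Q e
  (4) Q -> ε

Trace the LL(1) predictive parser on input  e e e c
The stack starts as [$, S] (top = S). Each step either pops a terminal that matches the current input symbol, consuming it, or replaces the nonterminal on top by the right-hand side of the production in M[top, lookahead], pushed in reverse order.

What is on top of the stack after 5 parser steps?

e

     Stack        Input      Action
  1  $ S          e e e c $  expand S -> L e e c
  2  $ c e e L    e e e c $  expand L -> Q e
  3  $ c e e e Q  e e e c $  expand Q -> ε
  4  $ c e e e    e e e c $  match e
  5  $ c e e      e e c $    match e
Stack after step 5: $ c e (top = e).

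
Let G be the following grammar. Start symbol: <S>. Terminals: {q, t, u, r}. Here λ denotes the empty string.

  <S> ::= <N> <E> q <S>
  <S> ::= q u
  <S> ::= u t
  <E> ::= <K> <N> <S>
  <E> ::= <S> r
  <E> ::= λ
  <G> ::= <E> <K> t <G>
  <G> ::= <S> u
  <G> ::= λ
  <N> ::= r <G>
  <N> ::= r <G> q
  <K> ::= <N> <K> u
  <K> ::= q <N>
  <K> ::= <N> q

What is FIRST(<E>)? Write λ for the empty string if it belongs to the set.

FIRST(<N>): from <N>::=r <G> we get {r}; from <N>::=r <G> q we get {r}. So FIRST(<N>) = {r}.
FIRST(<S>): from <S>::=<N> <E> q <S> we get {r}; from <S>::=q u we get {q}; from <S>::=u t we get {u}. So FIRST(<S>) = {q, r, u}.
FIRST(<K>): from <K>::=<N> <K> u we get {r}; from <K>::=q <N> we get {q}; from <K>::=<N> q we get {r}. So FIRST(<K>) = {q, r}.
FIRST(<E>): from <E>::=<K> <N> <S> we get {q, r}; from <E>::=<S> r we get {q, r, u}; from <E>::=λ we get {λ}. So FIRST(<E>) = {λ, q, r, u}.
FIRST(<G>): from <G>::=<E> <K> t <G> we get {q, r, u}; from <G>::=<S> u we get {q, r, u}; from <G>::=λ we get {λ}. So FIRST(<G>) = {λ, q, r, u}.

{λ, q, r, u}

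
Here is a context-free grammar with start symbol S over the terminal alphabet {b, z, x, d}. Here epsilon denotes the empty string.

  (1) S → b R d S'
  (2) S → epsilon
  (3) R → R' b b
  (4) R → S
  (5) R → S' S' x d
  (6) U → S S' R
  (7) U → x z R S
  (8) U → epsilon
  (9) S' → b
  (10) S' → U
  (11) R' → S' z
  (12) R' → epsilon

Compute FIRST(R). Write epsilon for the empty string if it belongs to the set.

{epsilon, b, x, z}

FIRST(S): from S→b R d S' we get {b}; from S→epsilon we get {epsilon}. So FIRST(S) = {epsilon, b}.
FIRST(R): from R→R' b b we get {b, x, z}; from R→S we get {epsilon, b}; from R→S' S' x d we get {b, x, z}. So FIRST(R) = {epsilon, b, x, z}.
FIRST(U): from U→S S' R we get {epsilon, b, x, z}; from U→x z R S we get {x}; from U→epsilon we get {epsilon}. So FIRST(U) = {epsilon, b, x, z}.
FIRST(S'): from S'→b we get {b}; from S'→U we get {epsilon, b, x, z}. So FIRST(S') = {epsilon, b, x, z}.
FIRST(R'): from R'→S' z we get {b, x, z}; from R'→epsilon we get {epsilon}. So FIRST(R') = {epsilon, b, x, z}.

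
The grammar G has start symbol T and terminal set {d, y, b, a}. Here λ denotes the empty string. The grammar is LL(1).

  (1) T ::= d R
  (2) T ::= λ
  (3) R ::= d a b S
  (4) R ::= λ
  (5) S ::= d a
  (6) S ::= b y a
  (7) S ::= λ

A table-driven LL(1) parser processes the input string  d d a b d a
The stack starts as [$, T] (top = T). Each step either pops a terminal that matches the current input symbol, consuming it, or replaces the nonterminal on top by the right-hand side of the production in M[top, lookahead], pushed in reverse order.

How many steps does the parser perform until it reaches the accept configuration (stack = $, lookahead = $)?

9

     Stack      Input          Action
  1  $ T        d d a b d a $  expand T ::= d R
  2  $ R d      d d a b d a $  match d
  3  $ R        d a b d a $    expand R ::= d a b S
  4  $ S b a d  d a b d a $    match d
  5  $ S b a    a b d a $      match a
  6  $ S b      b d a $        match b
  7  $ S        d a $          expand S ::= d a
  8  $ a d      d a $          match d
  9  $ a        a $            match a
Accept reached after 9 steps.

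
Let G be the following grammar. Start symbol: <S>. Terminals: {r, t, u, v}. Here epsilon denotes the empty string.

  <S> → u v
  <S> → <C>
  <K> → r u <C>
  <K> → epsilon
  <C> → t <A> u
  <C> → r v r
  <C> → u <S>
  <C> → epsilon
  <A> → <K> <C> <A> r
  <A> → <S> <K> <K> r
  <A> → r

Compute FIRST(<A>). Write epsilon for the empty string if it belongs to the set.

FIRST(<K>): from <K>→r u <C> we get {r}; from <K>→epsilon we get {epsilon}. So FIRST(<K>) = {epsilon, r}.
FIRST(<C>): from <C>→t <A> u we get {t}; from <C>→r v r we get {r}; from <C>→u <S> we get {u}; from <C>→epsilon we get {epsilon}. So FIRST(<C>) = {epsilon, r, t, u}.
FIRST(<S>): from <S>→u v we get {u}; from <S>→<C> we get {epsilon, r, t, u}. So FIRST(<S>) = {epsilon, r, t, u}.
FIRST(<A>): from <A>→<K> <C> <A> r we get {r, t, u}; from <A>→<S> <K> <K> r we get {r, t, u}; from <A>→r we get {r}. So FIRST(<A>) = {r, t, u}.

{r, t, u}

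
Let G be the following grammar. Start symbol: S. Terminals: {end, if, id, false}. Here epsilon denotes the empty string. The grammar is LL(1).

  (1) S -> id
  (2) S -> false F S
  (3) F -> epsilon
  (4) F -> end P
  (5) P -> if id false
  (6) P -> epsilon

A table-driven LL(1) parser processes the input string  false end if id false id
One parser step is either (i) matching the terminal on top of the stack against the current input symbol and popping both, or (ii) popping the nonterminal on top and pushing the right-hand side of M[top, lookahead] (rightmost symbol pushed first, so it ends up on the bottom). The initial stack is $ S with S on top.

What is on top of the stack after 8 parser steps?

     Stack            Input                       Action
  1  $ S              false end if id false id $  expand S -> false F S
  2  $ S F false      false end if id false id $  match false
  3  $ S F            end if id false id $        expand F -> end P
  4  $ S P end        end if id false id $        match end
  5  $ S P            if id false id $            expand P -> if id false
  6  $ S false id if  if id false id $            match if
  7  $ S false id     id false id $               match id
  8  $ S false        false id $                  match false
Stack after step 8: $ S (top = S).

S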